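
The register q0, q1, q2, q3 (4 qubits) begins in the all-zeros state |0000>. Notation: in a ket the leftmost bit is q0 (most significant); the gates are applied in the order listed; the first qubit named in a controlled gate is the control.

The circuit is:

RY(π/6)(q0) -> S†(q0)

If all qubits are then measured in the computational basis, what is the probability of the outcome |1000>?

A full measurement returns |1000> with probability 1/2 - sqrt(3)/4.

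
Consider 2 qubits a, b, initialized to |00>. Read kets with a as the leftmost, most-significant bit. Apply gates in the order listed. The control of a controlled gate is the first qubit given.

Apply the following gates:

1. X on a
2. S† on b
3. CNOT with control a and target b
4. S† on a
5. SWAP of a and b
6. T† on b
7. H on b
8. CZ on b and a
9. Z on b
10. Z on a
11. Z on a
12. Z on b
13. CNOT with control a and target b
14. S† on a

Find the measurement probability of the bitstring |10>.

A full measurement returns |10> with probability 1/2.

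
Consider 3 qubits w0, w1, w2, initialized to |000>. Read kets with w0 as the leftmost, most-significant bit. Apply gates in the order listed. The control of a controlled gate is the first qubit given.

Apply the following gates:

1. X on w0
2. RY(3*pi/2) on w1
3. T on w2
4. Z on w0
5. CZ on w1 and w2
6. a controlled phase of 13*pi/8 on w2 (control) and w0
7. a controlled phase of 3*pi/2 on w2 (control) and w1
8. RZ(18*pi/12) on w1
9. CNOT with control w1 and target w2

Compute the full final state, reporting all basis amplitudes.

The resulting statevector has amplitude -sqrt(2)*exp(I*pi/4)/2 on |100>, -sqrt(2)*exp(3*I*pi/4)/2 on |111>, and 0 on every other basis state.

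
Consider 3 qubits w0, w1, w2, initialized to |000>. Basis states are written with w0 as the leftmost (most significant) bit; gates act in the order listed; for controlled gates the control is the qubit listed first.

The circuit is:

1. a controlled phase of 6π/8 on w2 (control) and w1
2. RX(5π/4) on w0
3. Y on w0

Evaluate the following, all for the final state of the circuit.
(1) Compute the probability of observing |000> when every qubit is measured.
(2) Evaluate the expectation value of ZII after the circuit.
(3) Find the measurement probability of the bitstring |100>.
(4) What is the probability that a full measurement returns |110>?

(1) Outcome |000> occurs with probability sqrt(2)/4 + 1/2.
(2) The expectation value of ZII is sqrt(2)/2.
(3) Outcome |100> occurs with probability 1/2 - sqrt(2)/4.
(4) A full measurement returns |110> with probability 0.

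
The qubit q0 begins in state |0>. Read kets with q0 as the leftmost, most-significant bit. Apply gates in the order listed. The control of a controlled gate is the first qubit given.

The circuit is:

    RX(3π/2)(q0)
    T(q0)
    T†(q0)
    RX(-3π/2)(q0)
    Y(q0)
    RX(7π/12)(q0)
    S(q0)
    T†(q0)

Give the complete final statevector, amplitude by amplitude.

The resulting statevector has amplitude sqrt(6 - 3*sqrt(2))/4 + sqrt(sqrt(2) + 2)/4 on |0>, (-sqrt(2 - sqrt(2))/4 + sqrt(3*sqrt(2) + 6)/4)*exp(3*I*pi/4) on |1>. Key observation: steps 1-4 multiply out to the identity, so the circuit reduces to the remaining gates.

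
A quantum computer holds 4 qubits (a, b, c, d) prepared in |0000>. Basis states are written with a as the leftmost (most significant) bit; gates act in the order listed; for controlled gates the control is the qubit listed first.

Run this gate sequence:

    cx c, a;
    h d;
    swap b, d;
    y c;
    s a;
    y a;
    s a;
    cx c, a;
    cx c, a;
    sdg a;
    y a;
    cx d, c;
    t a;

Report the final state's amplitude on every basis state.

The resulting statevector has amplitude sqrt(2)*I/2 on |0010>, sqrt(2)*I/2 on |0110>, and 0 on every other basis state. Key observation: gates 6-11 undo each other exactly, leaving only the rest of the circuit to track.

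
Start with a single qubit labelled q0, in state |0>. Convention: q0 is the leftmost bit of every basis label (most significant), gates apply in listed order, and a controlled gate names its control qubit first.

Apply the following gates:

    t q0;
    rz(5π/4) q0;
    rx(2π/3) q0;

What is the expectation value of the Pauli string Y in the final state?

In the final state, Y has expectation -sqrt(3)/2.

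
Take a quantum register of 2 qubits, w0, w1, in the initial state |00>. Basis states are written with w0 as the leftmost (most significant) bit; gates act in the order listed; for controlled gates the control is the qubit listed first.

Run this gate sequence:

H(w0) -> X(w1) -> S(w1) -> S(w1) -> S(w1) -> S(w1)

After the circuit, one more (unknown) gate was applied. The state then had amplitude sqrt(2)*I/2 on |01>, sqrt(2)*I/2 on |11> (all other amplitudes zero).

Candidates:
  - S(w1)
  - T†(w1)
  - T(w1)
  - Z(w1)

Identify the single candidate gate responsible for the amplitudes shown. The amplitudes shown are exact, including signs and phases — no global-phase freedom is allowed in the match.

The unique candidate consistent with the amplitudes is S(w1). Key observation: steps 3-6 multiply out to the identity, so the circuit reduces to the remaining gates.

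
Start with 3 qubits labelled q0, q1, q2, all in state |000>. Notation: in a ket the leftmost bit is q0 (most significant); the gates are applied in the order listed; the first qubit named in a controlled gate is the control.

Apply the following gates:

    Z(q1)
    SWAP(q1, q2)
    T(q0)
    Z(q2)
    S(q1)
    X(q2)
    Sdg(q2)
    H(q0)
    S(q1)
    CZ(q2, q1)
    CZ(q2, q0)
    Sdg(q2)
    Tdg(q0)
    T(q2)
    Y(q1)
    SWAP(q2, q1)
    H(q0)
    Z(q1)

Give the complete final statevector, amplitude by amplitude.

The resulting statevector has amplitude -I/2 + exp(3*I*pi/4)/2 on |011>, exp(3*I*pi/4)/2 + I/2 on |111>, and 0 on every other basis state.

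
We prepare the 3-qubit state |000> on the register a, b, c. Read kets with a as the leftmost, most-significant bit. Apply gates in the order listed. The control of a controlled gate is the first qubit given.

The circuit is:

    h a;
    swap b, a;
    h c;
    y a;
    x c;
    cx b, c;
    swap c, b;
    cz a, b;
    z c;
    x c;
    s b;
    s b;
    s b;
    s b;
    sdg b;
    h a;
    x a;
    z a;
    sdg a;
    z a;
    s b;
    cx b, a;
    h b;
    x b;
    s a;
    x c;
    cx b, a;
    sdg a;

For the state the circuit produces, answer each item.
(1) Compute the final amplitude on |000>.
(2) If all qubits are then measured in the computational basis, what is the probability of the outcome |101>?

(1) The amplitude on |000> is 1/4 - I/4. Key observation: gates 11-14 undo each other exactly, leaving only the rest of the circuit to track.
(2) Outcome |101> occurs with probability 1/8.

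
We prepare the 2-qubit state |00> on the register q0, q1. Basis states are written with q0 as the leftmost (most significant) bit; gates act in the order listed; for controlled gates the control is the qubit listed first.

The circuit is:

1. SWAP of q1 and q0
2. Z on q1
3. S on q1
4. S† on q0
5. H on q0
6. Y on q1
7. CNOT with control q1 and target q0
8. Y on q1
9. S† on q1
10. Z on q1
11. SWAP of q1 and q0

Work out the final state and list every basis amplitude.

The resulting statevector has amplitude sqrt(2)/2 on |00>, sqrt(2)/2 on |01>, 0 on |10>, 0 on |11>.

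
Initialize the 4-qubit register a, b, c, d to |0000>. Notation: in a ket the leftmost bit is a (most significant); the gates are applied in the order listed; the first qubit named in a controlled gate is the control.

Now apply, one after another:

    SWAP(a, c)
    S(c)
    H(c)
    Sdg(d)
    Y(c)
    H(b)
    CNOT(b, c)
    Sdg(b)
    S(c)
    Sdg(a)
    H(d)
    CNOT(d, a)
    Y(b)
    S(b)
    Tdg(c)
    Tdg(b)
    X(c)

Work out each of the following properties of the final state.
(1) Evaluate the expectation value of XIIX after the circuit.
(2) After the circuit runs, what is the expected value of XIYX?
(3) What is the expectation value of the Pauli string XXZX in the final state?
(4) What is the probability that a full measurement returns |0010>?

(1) The expectation value of XIIX is 1.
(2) The observable XIYX averages to sqrt(2)/2.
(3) The observable XXZX averages to 0.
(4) The probability of measuring |0010> is 1/8.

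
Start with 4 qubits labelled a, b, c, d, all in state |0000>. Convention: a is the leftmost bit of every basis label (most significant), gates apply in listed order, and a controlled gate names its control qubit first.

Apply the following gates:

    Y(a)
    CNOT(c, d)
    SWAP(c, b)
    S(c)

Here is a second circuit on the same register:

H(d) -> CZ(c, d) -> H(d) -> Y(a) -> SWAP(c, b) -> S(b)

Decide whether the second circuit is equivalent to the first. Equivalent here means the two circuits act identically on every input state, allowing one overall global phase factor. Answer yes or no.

No, they are not equivalent — no single phase factor reconciles the two unitaries.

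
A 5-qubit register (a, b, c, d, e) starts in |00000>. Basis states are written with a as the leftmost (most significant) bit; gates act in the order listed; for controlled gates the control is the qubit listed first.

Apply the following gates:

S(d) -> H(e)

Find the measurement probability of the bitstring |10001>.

A full measurement returns |10001> with probability 0.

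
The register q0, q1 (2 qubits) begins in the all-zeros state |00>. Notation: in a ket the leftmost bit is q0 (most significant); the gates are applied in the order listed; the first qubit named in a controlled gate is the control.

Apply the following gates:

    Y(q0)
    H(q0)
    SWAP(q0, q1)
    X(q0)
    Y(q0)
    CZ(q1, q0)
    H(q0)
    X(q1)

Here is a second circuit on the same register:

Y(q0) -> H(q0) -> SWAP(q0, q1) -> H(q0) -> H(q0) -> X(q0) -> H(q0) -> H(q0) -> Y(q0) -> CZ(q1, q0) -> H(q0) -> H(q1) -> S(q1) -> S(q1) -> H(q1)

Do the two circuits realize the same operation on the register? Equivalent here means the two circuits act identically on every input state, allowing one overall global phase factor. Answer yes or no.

Yes, they are equivalent — the unitaries differ by at most a global phase.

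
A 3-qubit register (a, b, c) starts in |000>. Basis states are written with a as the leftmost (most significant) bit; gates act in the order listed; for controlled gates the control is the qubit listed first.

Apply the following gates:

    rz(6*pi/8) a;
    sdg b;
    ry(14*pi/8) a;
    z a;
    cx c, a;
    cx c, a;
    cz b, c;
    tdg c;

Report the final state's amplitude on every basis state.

The resulting statevector has amplitude sqrt(sqrt(2) + 2)*exp(5*I*pi/8)/2 on |000>, sqrt(2 - sqrt(2))*exp(5*I*pi/8)/2 on |100>, and 0 on every other basis state. Key observation: the block from step 5 through step 6 cancels to the identity and can be dropped.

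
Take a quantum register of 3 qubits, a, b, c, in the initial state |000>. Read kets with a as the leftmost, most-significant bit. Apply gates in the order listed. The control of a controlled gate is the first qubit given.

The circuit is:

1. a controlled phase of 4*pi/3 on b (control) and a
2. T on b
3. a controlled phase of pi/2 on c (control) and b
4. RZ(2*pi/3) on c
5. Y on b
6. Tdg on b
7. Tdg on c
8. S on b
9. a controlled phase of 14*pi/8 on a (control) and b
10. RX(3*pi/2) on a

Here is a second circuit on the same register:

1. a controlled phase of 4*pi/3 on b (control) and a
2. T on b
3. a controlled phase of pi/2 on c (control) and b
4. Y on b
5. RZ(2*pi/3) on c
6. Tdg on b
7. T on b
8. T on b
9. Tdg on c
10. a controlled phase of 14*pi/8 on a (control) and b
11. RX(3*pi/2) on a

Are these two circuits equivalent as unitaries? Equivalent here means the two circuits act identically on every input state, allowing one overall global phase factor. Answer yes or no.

Yes, they are equivalent — the unitaries differ by at most a global phase.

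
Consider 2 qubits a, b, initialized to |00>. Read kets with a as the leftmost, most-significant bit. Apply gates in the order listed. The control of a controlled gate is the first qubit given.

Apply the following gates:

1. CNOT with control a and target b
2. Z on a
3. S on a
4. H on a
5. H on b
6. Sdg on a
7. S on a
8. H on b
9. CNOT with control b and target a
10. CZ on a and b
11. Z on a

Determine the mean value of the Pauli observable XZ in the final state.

In the final state, XZ has expectation -1. Key observation: steps 5-8 multiply out to the identity, so the circuit reduces to the remaining gates.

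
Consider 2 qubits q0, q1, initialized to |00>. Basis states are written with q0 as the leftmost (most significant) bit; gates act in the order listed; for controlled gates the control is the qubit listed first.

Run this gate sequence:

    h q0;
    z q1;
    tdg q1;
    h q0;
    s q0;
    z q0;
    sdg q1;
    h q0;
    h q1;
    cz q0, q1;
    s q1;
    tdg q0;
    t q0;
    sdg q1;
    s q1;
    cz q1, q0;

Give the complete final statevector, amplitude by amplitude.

After the circuit, the state carries amplitude 1/2 on |00>, I/2 on |01>, 1/2 on |10>, I/2 on |11>. Key observation: gates 11-14 undo each other exactly, leaving only the rest of the circuit to track.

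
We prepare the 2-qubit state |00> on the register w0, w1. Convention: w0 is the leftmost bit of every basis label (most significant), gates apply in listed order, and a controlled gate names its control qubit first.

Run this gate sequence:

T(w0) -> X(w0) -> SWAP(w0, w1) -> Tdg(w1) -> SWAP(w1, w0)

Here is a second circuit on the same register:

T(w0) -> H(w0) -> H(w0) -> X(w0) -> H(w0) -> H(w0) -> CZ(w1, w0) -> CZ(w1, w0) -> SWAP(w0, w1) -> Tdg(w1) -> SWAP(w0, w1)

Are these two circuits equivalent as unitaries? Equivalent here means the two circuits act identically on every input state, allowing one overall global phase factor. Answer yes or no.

Yes, they are equivalent — the unitaries differ by at most a global phase.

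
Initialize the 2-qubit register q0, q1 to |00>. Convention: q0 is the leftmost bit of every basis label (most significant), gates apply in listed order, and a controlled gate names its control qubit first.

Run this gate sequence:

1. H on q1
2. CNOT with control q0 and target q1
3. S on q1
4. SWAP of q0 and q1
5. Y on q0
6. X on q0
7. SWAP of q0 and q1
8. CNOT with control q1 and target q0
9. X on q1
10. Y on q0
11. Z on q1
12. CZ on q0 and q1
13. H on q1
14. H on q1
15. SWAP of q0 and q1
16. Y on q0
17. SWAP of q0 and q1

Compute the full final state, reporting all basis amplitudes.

The final amplitudes are 0 on |00>, sqrt(2)/2 on |01>, sqrt(2)*I/2 on |10>, 0 on |11>.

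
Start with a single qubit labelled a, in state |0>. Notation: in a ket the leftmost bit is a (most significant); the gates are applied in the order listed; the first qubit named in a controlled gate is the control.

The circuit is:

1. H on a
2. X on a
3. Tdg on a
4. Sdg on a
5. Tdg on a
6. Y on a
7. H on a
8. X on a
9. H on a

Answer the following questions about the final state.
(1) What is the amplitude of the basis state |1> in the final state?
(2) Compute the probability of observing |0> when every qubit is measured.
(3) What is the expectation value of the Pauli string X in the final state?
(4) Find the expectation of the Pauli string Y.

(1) The final state's coefficient on |1> equals -sqrt(2)*I/2.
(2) Outcome |0> occurs with probability 1/2.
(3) The observable X averages to -1.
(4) The expectation value of Y is 0.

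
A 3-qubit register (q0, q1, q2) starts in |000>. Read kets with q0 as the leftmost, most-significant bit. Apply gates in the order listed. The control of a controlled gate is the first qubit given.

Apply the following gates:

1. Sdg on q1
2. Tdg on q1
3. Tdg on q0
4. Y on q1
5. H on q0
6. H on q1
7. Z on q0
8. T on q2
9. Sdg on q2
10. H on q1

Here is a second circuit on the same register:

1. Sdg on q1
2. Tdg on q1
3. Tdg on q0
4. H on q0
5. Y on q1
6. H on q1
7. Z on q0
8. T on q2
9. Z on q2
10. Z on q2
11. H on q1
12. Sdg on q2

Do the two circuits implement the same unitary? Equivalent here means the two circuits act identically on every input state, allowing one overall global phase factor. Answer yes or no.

Yes, they are equivalent — the unitaries differ by at most a global phase.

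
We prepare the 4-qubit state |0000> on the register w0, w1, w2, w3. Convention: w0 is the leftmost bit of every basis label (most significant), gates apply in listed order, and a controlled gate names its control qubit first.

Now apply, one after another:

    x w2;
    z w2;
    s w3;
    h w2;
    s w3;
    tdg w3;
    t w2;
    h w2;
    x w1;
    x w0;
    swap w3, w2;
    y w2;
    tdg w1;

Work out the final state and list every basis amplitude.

The resulting statevector has amplitude -exp(I*pi/4)/2 + I/2 on |1110>, -I/2 - exp(I*pi/4)/2 on |1111>, and 0 on every other basis state.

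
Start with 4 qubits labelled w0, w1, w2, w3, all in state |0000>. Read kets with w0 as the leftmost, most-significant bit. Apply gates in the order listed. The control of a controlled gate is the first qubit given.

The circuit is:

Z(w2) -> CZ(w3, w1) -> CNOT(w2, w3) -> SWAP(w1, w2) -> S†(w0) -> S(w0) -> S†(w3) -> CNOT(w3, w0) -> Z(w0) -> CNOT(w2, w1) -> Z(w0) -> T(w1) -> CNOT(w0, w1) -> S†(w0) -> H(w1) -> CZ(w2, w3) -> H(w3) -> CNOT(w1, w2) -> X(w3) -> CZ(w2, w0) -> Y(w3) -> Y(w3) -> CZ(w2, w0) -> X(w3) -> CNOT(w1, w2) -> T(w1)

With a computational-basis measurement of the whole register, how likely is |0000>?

A full measurement returns |0000> with probability 1/4. Key observation: steps 18-25 multiply out to the identity, so the circuit reduces to the remaining gates.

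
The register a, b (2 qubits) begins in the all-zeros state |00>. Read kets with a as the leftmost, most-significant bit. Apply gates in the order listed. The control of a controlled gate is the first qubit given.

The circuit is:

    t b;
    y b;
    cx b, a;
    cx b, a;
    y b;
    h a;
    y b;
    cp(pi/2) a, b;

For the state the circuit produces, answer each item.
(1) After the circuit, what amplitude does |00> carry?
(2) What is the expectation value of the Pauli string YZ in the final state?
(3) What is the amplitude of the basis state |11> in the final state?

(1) The amplitude on |00> is 0.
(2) The observable YZ averages to -1.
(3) The final state's coefficient on |11> equals -sqrt(2)/2.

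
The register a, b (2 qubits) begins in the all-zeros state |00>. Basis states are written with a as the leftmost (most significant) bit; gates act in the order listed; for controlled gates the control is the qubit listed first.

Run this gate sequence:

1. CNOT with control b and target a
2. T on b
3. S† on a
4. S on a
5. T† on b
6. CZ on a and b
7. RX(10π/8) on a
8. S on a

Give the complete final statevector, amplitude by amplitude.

After the circuit, the state carries amplitude -sqrt(2 - sqrt(2))/2 on |00>, 0 on |01>, sqrt(sqrt(2) + 2)/2 on |10>, 0 on |11>.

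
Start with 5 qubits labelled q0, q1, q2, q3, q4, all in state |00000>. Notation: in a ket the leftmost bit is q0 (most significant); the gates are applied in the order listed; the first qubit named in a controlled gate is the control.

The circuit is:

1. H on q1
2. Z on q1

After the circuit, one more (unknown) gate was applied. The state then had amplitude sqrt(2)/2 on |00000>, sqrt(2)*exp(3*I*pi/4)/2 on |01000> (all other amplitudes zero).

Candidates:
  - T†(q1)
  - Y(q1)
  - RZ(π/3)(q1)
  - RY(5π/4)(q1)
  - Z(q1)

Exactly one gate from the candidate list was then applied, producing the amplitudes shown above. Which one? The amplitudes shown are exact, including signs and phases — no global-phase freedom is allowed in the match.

The applied gate was T†(q1).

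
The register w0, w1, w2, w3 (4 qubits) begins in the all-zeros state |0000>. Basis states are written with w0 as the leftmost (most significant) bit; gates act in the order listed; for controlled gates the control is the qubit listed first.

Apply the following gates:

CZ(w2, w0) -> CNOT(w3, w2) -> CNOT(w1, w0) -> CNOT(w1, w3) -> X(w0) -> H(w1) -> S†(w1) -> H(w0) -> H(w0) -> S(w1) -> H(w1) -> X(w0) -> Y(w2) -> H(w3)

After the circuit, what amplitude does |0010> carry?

The final state's coefficient on |0010> equals sqrt(2)*I/2.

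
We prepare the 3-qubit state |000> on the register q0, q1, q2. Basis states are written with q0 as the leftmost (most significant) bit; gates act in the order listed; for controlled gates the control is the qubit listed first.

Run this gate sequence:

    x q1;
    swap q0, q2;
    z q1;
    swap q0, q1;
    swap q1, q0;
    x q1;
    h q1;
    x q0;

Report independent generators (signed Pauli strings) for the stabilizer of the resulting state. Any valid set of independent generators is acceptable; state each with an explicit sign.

The final state is stabilized by the group generated by +IXI, -ZII, +IIZ; other independent generating sets are equally valid.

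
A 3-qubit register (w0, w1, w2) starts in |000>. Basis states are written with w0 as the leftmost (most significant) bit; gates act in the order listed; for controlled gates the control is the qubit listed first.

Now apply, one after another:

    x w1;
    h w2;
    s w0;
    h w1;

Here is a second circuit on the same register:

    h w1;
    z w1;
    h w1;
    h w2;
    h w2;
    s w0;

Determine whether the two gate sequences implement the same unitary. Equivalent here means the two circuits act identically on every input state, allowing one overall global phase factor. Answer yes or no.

No — the two circuits implement different unitaries, even allowing a global phase.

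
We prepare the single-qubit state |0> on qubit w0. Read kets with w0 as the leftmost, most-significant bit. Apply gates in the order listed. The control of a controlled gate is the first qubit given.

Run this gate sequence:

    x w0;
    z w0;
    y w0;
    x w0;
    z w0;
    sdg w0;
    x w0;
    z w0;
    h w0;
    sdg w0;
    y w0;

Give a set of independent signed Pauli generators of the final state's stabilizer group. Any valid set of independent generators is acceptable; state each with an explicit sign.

The stabilizer group can be generated by -Y, among other valid generating sets.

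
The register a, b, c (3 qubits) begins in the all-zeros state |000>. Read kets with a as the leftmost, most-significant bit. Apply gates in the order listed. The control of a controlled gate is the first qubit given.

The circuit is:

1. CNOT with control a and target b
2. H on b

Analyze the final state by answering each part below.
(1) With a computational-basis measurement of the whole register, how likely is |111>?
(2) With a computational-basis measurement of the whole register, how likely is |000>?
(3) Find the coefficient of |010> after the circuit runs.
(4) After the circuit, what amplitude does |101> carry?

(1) A full measurement returns |111> with probability 0.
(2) The probability of measuring |000> is 1/2.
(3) The amplitude on |010> is sqrt(2)/2.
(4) |101> carries amplitude 0 in the final state.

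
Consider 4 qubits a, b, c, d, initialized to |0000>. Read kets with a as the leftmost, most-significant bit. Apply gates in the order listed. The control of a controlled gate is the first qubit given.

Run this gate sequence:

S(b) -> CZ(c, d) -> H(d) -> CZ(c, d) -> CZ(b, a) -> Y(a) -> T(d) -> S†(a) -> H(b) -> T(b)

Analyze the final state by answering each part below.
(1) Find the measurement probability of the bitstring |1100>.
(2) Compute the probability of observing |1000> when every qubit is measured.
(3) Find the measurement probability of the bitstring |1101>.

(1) A full measurement returns |1100> with probability 1/4.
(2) The probability of measuring |1000> is 1/4.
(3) The probability of measuring |1101> is 1/4.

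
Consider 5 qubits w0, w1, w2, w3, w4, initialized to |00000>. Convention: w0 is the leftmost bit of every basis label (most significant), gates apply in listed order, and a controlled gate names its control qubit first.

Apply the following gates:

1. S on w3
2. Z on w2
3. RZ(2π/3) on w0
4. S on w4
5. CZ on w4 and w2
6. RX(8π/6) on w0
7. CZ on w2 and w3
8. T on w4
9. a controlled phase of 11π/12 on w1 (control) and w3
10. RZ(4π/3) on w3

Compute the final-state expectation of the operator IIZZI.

The observable IIZZI averages to 1.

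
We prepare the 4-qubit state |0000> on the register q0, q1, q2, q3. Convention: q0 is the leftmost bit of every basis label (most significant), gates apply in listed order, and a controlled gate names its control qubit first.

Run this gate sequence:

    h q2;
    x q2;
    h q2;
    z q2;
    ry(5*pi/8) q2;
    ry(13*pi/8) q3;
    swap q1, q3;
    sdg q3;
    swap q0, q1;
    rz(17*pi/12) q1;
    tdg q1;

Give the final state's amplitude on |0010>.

|0010> carries amplitude (sqrt(2 - sqrt(2)) + 2)*exp(7*I*pi/24)/4 in the final state. Key observation: steps 1-4 multiply out to the identity, so the circuit reduces to the remaining gates.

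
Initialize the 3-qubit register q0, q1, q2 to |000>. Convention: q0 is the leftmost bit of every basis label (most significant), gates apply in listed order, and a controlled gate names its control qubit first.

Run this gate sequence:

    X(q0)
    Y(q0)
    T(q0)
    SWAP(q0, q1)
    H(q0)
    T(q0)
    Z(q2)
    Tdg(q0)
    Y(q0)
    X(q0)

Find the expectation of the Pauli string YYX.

The expectation value of YYX is 0.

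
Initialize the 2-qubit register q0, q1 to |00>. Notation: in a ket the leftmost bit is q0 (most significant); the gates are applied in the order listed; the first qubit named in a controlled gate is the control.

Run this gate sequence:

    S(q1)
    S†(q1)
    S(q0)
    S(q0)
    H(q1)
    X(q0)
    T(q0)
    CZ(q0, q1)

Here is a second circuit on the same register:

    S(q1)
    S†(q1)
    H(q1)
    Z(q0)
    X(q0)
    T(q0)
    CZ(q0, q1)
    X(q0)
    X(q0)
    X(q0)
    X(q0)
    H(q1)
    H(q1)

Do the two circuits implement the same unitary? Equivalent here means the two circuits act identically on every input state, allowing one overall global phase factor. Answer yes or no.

Yes — the two circuits implement the same unitary up to a global phase.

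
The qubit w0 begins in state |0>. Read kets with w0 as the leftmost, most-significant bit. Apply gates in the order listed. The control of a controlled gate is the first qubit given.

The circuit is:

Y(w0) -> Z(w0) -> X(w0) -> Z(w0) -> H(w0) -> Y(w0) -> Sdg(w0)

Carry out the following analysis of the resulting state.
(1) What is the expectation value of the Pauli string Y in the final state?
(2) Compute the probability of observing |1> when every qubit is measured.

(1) The observable Y averages to 1.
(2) Outcome |1> occurs with probability 1/2.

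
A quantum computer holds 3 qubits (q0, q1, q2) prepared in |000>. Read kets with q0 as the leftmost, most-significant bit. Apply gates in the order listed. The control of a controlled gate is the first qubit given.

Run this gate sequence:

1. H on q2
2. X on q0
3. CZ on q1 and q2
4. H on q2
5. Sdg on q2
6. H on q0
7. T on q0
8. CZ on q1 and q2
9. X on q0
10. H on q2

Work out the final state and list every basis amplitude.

The resulting statevector has amplitude -exp(I*pi/4)/2 on |000>, -exp(I*pi/4)/2 on |001>, 0 on |010>, 0 on |011>, 1/2 on |100>, 1/2 on |101>, 0 on |110>, 0 on |111>.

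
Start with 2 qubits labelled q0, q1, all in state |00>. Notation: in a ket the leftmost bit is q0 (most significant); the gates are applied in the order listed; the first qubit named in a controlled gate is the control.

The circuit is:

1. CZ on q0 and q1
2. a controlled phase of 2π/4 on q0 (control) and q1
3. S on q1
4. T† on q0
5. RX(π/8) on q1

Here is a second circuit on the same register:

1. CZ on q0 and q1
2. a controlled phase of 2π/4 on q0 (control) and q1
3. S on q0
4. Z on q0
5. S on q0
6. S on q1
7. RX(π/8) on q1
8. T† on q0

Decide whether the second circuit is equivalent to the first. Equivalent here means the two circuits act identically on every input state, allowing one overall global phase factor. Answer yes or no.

Yes: on every input state the two circuits agree up to one overall phase factor.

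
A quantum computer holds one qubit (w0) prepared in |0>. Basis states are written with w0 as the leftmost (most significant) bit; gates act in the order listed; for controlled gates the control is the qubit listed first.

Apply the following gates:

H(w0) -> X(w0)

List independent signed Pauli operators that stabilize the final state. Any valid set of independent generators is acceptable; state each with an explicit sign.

The stabilizer group can be generated by +X, among other valid generating sets.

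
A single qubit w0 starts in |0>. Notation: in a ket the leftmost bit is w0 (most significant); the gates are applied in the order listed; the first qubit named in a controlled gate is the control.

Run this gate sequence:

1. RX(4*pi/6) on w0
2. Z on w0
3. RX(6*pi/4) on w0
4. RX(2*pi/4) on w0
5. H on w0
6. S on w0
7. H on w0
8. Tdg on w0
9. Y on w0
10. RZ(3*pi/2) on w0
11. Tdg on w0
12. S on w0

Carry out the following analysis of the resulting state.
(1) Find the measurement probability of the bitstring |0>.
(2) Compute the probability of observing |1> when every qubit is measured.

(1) The probability of measuring |0> is 1/2 - sqrt(3)/4.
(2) Outcome |1> occurs with probability sqrt(3)/4 + 1/2.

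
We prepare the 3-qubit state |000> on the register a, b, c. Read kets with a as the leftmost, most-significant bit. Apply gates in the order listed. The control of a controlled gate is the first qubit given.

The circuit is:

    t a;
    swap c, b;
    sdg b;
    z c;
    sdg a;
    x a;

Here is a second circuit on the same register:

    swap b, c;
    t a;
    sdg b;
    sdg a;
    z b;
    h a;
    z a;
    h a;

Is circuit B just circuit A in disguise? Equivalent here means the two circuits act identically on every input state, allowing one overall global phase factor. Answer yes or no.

No — the two circuits implement different unitaries, even allowing a global phase.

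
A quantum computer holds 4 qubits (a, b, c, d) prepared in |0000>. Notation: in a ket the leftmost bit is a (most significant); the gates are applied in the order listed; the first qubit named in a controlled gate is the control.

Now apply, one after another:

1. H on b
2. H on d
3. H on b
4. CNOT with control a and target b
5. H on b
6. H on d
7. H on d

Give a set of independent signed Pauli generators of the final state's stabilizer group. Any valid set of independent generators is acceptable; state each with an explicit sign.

The final state is stabilized by the group generated by +IXII, +IIIX, +ZIII, +IIZI; other independent generating sets are equally valid.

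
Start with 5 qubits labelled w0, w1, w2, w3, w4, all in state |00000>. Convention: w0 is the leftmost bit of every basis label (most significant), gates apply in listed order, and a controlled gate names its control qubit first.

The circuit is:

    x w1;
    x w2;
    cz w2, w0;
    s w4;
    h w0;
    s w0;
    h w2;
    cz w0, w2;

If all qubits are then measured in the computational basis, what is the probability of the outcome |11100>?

A full measurement returns |11100> with probability 1/4.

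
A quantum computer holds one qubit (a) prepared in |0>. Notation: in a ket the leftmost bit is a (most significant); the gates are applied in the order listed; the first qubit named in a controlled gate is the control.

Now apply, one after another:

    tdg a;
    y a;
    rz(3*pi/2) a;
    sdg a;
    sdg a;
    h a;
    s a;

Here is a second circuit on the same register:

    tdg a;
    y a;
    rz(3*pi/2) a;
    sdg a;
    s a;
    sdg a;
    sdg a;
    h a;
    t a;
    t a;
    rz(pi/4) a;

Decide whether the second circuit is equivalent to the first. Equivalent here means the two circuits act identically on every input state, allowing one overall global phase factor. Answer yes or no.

No: there is an input state on which the two circuits produce genuinely different outputs (not merely differing by a phase).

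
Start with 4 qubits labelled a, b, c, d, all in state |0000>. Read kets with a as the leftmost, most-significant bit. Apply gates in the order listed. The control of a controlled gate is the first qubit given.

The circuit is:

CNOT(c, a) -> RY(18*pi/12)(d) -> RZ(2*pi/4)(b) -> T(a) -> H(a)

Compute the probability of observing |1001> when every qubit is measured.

The probability of measuring |1001> is 1/4.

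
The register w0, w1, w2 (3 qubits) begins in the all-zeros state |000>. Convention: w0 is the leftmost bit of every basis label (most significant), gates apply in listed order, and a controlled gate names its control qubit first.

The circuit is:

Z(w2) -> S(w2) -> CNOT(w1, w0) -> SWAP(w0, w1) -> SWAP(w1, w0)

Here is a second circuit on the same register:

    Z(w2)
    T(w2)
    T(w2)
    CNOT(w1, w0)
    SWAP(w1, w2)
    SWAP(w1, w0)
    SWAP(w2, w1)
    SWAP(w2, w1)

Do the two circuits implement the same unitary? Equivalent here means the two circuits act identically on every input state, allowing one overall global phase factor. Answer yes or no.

No, they are not equivalent — no single phase factor reconciles the two unitaries.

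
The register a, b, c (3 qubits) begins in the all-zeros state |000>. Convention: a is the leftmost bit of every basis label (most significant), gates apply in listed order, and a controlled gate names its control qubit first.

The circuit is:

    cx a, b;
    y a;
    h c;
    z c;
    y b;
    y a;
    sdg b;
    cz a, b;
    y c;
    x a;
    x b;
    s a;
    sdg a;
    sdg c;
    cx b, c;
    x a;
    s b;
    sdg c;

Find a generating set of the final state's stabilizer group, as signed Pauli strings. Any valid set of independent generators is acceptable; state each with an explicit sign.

One valid set of independent stabilizer generators is -IIX, +ZII, +IZI (any independent generating set of the same group is equally correct). Key observation: steps 12-13 multiply out to the identity, so the circuit reduces to the remaining gates.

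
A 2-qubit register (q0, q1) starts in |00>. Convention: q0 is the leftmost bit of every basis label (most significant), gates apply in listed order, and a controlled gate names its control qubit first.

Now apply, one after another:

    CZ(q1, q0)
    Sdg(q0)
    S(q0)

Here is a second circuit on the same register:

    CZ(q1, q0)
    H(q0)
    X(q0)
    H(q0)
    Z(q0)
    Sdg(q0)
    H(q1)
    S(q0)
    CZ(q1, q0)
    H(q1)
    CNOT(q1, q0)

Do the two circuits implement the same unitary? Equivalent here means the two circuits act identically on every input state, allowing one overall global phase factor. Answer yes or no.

No — the two circuits implement different unitaries, even allowing a global phase.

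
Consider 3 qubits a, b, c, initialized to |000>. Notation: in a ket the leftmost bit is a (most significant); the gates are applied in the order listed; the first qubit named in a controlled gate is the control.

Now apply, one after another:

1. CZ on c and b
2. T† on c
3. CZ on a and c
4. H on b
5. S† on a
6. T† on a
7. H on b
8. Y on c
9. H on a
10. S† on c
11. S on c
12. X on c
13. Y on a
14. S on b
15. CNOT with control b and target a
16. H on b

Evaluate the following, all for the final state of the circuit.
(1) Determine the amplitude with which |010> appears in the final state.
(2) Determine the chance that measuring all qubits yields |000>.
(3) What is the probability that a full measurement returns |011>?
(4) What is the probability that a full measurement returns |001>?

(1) |010> carries amplitude 1/2 in the final state.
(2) A full measurement returns |000> with probability 1/4.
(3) The probability of measuring |011> is 0.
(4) The probability of measuring |001> is 0.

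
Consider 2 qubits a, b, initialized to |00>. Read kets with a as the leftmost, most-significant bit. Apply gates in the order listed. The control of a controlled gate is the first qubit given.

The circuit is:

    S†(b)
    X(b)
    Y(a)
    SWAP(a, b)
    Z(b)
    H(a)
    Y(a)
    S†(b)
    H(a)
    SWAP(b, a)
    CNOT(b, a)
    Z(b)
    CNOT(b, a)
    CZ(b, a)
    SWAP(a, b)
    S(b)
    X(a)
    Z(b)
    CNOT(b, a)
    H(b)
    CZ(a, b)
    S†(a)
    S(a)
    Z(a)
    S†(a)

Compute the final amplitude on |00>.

The final state's coefficient on |00> equals -sqrt(2)/2.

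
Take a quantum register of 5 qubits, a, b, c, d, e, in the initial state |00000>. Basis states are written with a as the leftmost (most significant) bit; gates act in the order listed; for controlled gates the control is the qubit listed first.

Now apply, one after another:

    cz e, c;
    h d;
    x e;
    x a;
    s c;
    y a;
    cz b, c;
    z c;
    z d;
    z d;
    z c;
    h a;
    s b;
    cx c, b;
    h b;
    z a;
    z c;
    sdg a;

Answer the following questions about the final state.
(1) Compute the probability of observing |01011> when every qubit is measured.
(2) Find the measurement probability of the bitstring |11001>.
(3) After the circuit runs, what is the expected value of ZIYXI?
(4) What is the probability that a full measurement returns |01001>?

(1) The probability of measuring |01011> is 1/8. Key observation: the block from step 8 through step 11 cancels to the identity and can be dropped.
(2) Outcome |11001> occurs with probability 1/8.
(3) The expectation value of ZIYXI is 0.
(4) Outcome |01001> occurs with probability 1/8.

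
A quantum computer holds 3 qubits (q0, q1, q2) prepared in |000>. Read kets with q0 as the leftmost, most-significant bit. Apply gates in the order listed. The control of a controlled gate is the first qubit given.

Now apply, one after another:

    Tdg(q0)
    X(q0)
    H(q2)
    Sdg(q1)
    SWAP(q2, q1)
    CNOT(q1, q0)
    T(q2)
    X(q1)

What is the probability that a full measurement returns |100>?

The probability of measuring |100> is 0.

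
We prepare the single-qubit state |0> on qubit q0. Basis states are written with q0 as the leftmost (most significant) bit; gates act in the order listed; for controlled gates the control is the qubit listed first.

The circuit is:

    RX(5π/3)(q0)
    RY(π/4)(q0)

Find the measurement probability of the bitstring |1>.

The probability of measuring |1> is 1/2 - sqrt(2)/8.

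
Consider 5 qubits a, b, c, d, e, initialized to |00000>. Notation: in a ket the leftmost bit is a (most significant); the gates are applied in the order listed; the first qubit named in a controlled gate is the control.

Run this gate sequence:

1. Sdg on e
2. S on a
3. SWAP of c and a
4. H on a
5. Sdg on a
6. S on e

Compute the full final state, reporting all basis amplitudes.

The resulting statevector has amplitude sqrt(2)/2 on |00000>, -sqrt(2)*I/2 on |10000>, and 0 on every other basis state.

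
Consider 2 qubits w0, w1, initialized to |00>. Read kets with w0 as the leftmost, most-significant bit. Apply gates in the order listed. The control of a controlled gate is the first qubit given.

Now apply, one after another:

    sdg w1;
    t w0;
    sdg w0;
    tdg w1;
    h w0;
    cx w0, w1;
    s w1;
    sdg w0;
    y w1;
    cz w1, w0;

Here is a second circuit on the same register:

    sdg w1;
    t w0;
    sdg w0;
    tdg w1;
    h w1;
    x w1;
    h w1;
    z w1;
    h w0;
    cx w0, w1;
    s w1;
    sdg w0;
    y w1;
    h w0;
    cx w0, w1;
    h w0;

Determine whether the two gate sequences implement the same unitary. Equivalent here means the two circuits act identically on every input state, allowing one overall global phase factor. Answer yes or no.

No — the two circuits implement different unitaries, even allowing a global phase.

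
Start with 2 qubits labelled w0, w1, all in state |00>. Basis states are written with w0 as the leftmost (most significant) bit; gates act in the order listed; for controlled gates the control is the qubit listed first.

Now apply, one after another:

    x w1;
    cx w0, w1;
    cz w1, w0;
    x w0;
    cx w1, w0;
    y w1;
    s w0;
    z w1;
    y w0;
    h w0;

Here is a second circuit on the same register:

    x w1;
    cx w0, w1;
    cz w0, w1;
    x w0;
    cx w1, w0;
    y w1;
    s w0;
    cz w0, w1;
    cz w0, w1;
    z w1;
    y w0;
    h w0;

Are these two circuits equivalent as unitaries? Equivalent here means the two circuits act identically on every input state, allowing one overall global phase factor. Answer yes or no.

Yes, they are equivalent — the unitaries differ by at most a global phase.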